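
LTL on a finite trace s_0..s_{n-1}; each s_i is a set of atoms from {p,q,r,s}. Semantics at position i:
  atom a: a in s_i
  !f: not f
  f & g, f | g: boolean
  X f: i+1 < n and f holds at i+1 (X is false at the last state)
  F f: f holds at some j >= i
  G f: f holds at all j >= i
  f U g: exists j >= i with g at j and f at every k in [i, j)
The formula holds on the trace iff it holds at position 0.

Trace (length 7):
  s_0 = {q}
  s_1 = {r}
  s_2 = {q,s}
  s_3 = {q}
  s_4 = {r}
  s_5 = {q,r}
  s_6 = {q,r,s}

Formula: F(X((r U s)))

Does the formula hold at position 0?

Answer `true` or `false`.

Answer: true

Derivation:
s_0={q}: F(X((r U s)))=True X((r U s))=True (r U s)=False r=False s=False
s_1={r}: F(X((r U s)))=True X((r U s))=True (r U s)=True r=True s=False
s_2={q,s}: F(X((r U s)))=True X((r U s))=False (r U s)=True r=False s=True
s_3={q}: F(X((r U s)))=True X((r U s))=True (r U s)=False r=False s=False
s_4={r}: F(X((r U s)))=True X((r U s))=True (r U s)=True r=True s=False
s_5={q,r}: F(X((r U s)))=True X((r U s))=True (r U s)=True r=True s=False
s_6={q,r,s}: F(X((r U s)))=False X((r U s))=False (r U s)=True r=True s=True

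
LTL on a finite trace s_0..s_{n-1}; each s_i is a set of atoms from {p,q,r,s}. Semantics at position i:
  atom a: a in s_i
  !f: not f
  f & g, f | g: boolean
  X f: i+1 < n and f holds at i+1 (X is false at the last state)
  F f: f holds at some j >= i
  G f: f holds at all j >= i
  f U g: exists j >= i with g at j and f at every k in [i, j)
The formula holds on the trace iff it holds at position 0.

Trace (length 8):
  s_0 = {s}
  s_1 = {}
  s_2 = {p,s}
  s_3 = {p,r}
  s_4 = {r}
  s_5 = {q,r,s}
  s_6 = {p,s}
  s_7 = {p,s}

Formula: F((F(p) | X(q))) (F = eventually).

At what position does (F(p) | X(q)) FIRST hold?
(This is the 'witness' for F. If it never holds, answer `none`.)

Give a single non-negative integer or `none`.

Answer: 0

Derivation:
s_0={s}: (F(p) | X(q))=True F(p)=True p=False X(q)=False q=False
s_1={}: (F(p) | X(q))=True F(p)=True p=False X(q)=False q=False
s_2={p,s}: (F(p) | X(q))=True F(p)=True p=True X(q)=False q=False
s_3={p,r}: (F(p) | X(q))=True F(p)=True p=True X(q)=False q=False
s_4={r}: (F(p) | X(q))=True F(p)=True p=False X(q)=True q=False
s_5={q,r,s}: (F(p) | X(q))=True F(p)=True p=False X(q)=False q=True
s_6={p,s}: (F(p) | X(q))=True F(p)=True p=True X(q)=False q=False
s_7={p,s}: (F(p) | X(q))=True F(p)=True p=True X(q)=False q=False
F((F(p) | X(q))) holds; first witness at position 0.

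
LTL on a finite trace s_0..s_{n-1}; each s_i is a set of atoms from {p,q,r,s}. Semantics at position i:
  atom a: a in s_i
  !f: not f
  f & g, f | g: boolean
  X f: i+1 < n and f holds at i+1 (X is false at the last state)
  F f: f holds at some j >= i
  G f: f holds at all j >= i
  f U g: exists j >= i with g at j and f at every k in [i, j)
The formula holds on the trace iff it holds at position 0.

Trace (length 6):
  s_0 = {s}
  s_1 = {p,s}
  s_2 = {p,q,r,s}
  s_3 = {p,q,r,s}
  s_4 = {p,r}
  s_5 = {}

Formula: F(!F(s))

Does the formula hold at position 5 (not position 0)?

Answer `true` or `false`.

Answer: true

Derivation:
s_0={s}: F(!F(s))=True !F(s)=False F(s)=True s=True
s_1={p,s}: F(!F(s))=True !F(s)=False F(s)=True s=True
s_2={p,q,r,s}: F(!F(s))=True !F(s)=False F(s)=True s=True
s_3={p,q,r,s}: F(!F(s))=True !F(s)=False F(s)=True s=True
s_4={p,r}: F(!F(s))=True !F(s)=True F(s)=False s=False
s_5={}: F(!F(s))=True !F(s)=True F(s)=False s=False
Evaluating at position 5: result = True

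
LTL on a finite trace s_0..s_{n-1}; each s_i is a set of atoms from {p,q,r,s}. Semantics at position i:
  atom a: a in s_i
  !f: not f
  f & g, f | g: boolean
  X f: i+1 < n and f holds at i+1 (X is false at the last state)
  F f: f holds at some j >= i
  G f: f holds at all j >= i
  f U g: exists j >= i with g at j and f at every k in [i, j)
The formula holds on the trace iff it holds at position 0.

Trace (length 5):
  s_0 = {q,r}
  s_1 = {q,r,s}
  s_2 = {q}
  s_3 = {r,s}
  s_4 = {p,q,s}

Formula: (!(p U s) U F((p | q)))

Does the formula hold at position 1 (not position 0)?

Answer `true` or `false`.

Answer: true

Derivation:
s_0={q,r}: (!(p U s) U F((p | q)))=True !(p U s)=True (p U s)=False p=False s=False F((p | q))=True (p | q)=True q=True
s_1={q,r,s}: (!(p U s) U F((p | q)))=True !(p U s)=False (p U s)=True p=False s=True F((p | q))=True (p | q)=True q=True
s_2={q}: (!(p U s) U F((p | q)))=True !(p U s)=True (p U s)=False p=False s=False F((p | q))=True (p | q)=True q=True
s_3={r,s}: (!(p U s) U F((p | q)))=True !(p U s)=False (p U s)=True p=False s=True F((p | q))=True (p | q)=False q=False
s_4={p,q,s}: (!(p U s) U F((p | q)))=True !(p U s)=False (p U s)=True p=True s=True F((p | q))=True (p | q)=True q=True
Evaluating at position 1: result = True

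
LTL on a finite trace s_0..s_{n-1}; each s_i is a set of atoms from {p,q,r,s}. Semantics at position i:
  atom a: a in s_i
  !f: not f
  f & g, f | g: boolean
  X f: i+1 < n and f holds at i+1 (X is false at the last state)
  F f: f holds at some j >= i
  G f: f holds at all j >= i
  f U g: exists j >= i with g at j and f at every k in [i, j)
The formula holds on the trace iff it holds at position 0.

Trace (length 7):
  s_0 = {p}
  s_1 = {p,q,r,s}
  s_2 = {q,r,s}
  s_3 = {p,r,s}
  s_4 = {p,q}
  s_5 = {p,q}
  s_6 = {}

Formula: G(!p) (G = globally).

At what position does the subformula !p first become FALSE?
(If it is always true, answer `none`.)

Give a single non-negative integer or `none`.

s_0={p}: !p=False p=True
s_1={p,q,r,s}: !p=False p=True
s_2={q,r,s}: !p=True p=False
s_3={p,r,s}: !p=False p=True
s_4={p,q}: !p=False p=True
s_5={p,q}: !p=False p=True
s_6={}: !p=True p=False
G(!p) holds globally = False
First violation at position 0.

Answer: 0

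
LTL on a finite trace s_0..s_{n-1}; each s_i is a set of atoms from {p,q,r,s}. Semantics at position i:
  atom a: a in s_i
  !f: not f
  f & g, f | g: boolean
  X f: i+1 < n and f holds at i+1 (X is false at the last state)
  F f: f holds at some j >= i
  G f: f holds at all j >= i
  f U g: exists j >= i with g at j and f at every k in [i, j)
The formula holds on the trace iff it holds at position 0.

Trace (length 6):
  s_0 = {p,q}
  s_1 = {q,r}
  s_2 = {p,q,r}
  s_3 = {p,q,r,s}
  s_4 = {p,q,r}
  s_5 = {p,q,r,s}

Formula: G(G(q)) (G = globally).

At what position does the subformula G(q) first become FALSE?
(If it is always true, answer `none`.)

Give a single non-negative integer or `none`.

s_0={p,q}: G(q)=True q=True
s_1={q,r}: G(q)=True q=True
s_2={p,q,r}: G(q)=True q=True
s_3={p,q,r,s}: G(q)=True q=True
s_4={p,q,r}: G(q)=True q=True
s_5={p,q,r,s}: G(q)=True q=True
G(G(q)) holds globally = True
No violation — formula holds at every position.

Answer: none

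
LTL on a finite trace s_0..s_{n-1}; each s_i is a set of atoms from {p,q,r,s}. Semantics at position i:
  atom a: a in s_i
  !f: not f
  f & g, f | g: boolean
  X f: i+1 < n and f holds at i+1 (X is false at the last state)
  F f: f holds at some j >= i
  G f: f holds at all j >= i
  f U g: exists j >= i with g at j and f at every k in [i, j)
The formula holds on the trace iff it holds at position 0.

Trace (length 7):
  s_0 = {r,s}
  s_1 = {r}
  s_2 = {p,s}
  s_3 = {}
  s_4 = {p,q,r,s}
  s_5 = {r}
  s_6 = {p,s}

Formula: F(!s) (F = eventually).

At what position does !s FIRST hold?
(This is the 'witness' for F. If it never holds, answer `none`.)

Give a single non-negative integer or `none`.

Answer: 1

Derivation:
s_0={r,s}: !s=False s=True
s_1={r}: !s=True s=False
s_2={p,s}: !s=False s=True
s_3={}: !s=True s=False
s_4={p,q,r,s}: !s=False s=True
s_5={r}: !s=True s=False
s_6={p,s}: !s=False s=True
F(!s) holds; first witness at position 1.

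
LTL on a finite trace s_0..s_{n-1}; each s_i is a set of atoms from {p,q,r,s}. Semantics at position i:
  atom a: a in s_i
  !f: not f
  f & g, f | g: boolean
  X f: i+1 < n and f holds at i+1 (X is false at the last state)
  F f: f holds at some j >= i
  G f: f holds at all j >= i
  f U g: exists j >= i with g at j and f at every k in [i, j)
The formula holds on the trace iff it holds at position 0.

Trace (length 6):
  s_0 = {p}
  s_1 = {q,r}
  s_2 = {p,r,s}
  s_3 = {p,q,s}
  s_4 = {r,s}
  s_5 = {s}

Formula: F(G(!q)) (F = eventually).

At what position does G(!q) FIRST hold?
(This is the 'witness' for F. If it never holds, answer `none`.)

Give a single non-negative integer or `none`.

Answer: 4

Derivation:
s_0={p}: G(!q)=False !q=True q=False
s_1={q,r}: G(!q)=False !q=False q=True
s_2={p,r,s}: G(!q)=False !q=True q=False
s_3={p,q,s}: G(!q)=False !q=False q=True
s_4={r,s}: G(!q)=True !q=True q=False
s_5={s}: G(!q)=True !q=True q=False
F(G(!q)) holds; first witness at position 4.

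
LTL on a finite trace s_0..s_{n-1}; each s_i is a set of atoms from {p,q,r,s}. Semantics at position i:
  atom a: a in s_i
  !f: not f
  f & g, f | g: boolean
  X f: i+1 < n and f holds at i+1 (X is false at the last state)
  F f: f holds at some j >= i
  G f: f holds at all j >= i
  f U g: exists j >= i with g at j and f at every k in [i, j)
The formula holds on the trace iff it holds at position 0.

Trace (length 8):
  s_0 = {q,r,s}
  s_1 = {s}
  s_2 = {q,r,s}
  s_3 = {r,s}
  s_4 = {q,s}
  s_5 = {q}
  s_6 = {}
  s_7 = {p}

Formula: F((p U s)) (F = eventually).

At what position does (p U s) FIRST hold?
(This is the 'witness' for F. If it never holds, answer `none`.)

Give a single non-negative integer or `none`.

Answer: 0

Derivation:
s_0={q,r,s}: (p U s)=True p=False s=True
s_1={s}: (p U s)=True p=False s=True
s_2={q,r,s}: (p U s)=True p=False s=True
s_3={r,s}: (p U s)=True p=False s=True
s_4={q,s}: (p U s)=True p=False s=True
s_5={q}: (p U s)=False p=False s=False
s_6={}: (p U s)=False p=False s=False
s_7={p}: (p U s)=False p=True s=False
F((p U s)) holds; first witness at position 0.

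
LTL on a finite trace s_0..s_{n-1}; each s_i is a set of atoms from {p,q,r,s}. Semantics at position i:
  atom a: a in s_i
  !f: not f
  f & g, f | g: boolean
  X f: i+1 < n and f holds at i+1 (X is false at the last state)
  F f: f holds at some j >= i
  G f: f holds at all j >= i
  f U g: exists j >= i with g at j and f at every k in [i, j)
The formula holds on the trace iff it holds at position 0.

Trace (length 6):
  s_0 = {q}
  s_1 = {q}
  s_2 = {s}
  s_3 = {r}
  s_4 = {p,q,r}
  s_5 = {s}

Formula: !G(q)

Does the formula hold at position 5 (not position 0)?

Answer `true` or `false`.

s_0={q}: !G(q)=True G(q)=False q=True
s_1={q}: !G(q)=True G(q)=False q=True
s_2={s}: !G(q)=True G(q)=False q=False
s_3={r}: !G(q)=True G(q)=False q=False
s_4={p,q,r}: !G(q)=True G(q)=False q=True
s_5={s}: !G(q)=True G(q)=False q=False
Evaluating at position 5: result = True

Answer: true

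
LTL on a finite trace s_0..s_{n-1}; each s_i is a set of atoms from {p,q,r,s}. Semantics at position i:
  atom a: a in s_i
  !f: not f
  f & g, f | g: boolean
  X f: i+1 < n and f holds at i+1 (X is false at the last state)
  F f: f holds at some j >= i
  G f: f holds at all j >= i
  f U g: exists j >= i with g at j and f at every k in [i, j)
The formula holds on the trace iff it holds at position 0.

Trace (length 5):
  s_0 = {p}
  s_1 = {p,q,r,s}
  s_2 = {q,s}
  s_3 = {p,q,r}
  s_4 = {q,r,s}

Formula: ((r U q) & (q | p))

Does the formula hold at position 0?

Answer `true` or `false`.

s_0={p}: ((r U q) & (q | p))=False (r U q)=False r=False q=False (q | p)=True p=True
s_1={p,q,r,s}: ((r U q) & (q | p))=True (r U q)=True r=True q=True (q | p)=True p=True
s_2={q,s}: ((r U q) & (q | p))=True (r U q)=True r=False q=True (q | p)=True p=False
s_3={p,q,r}: ((r U q) & (q | p))=True (r U q)=True r=True q=True (q | p)=True p=True
s_4={q,r,s}: ((r U q) & (q | p))=True (r U q)=True r=True q=True (q | p)=True p=False

Answer: false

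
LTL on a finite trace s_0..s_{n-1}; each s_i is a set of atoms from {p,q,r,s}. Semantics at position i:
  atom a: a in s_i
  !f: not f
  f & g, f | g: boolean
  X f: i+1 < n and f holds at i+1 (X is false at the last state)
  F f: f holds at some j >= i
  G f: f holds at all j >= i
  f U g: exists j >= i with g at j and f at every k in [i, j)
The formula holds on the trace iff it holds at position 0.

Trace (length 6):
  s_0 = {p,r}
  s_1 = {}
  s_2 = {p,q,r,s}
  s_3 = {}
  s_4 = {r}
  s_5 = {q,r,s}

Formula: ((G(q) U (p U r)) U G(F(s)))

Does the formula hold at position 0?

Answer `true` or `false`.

Answer: true

Derivation:
s_0={p,r}: ((G(q) U (p U r)) U G(F(s)))=True (G(q) U (p U r))=True G(q)=False q=False (p U r)=True p=True r=True G(F(s))=True F(s)=True s=False
s_1={}: ((G(q) U (p U r)) U G(F(s)))=True (G(q) U (p U r))=False G(q)=False q=False (p U r)=False p=False r=False G(F(s))=True F(s)=True s=False
s_2={p,q,r,s}: ((G(q) U (p U r)) U G(F(s)))=True (G(q) U (p U r))=True G(q)=False q=True (p U r)=True p=True r=True G(F(s))=True F(s)=True s=True
s_3={}: ((G(q) U (p U r)) U G(F(s)))=True (G(q) U (p U r))=False G(q)=False q=False (p U r)=False p=False r=False G(F(s))=True F(s)=True s=False
s_4={r}: ((G(q) U (p U r)) U G(F(s)))=True (G(q) U (p U r))=True G(q)=False q=False (p U r)=True p=False r=True G(F(s))=True F(s)=True s=False
s_5={q,r,s}: ((G(q) U (p U r)) U G(F(s)))=True (G(q) U (p U r))=True G(q)=True q=True (p U r)=True p=False r=True G(F(s))=True F(s)=True s=True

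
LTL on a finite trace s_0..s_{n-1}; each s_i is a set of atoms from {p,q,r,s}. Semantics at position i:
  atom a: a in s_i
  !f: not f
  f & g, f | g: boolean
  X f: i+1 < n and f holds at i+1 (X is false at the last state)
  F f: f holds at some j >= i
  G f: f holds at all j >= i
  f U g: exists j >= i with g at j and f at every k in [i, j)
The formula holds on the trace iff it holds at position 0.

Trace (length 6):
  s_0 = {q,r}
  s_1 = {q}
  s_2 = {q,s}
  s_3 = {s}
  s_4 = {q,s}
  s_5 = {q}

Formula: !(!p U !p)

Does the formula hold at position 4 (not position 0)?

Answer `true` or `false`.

s_0={q,r}: !(!p U !p)=False (!p U !p)=True !p=True p=False
s_1={q}: !(!p U !p)=False (!p U !p)=True !p=True p=False
s_2={q,s}: !(!p U !p)=False (!p U !p)=True !p=True p=False
s_3={s}: !(!p U !p)=False (!p U !p)=True !p=True p=False
s_4={q,s}: !(!p U !p)=False (!p U !p)=True !p=True p=False
s_5={q}: !(!p U !p)=False (!p U !p)=True !p=True p=False
Evaluating at position 4: result = False

Answer: false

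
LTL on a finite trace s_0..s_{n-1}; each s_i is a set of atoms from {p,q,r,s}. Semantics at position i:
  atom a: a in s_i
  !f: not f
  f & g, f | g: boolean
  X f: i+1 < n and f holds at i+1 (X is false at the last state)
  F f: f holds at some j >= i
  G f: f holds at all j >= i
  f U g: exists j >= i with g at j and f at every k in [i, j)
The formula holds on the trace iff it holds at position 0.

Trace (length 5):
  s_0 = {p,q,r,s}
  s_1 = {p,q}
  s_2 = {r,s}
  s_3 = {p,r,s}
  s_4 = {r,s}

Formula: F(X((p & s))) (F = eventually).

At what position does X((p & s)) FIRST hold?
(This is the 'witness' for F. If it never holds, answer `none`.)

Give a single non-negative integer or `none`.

Answer: 2

Derivation:
s_0={p,q,r,s}: X((p & s))=False (p & s)=True p=True s=True
s_1={p,q}: X((p & s))=False (p & s)=False p=True s=False
s_2={r,s}: X((p & s))=True (p & s)=False p=False s=True
s_3={p,r,s}: X((p & s))=False (p & s)=True p=True s=True
s_4={r,s}: X((p & s))=False (p & s)=False p=False s=True
F(X((p & s))) holds; first witness at position 2.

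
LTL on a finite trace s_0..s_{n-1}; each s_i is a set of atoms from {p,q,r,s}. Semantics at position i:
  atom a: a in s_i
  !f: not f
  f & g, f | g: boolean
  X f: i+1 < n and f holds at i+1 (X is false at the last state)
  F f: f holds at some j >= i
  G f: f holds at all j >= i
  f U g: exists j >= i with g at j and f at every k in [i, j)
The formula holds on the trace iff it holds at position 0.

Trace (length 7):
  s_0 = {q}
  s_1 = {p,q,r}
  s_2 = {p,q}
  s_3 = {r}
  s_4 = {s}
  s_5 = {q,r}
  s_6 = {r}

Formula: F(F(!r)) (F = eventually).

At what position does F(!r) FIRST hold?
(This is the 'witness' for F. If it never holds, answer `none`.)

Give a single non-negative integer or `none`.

s_0={q}: F(!r)=True !r=True r=False
s_1={p,q,r}: F(!r)=True !r=False r=True
s_2={p,q}: F(!r)=True !r=True r=False
s_3={r}: F(!r)=True !r=False r=True
s_4={s}: F(!r)=True !r=True r=False
s_5={q,r}: F(!r)=False !r=False r=True
s_6={r}: F(!r)=False !r=False r=True
F(F(!r)) holds; first witness at position 0.

Answer: 0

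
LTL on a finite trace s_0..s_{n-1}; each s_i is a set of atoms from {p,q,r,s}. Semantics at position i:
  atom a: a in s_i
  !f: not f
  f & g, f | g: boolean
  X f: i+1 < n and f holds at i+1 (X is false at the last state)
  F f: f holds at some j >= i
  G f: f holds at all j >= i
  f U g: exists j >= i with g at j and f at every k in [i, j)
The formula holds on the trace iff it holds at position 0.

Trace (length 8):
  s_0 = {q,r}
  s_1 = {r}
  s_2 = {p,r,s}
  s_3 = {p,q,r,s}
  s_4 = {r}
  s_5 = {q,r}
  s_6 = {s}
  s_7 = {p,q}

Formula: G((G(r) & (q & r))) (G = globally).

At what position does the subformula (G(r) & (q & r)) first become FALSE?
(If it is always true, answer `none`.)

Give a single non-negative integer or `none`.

Answer: 0

Derivation:
s_0={q,r}: (G(r) & (q & r))=False G(r)=False r=True (q & r)=True q=True
s_1={r}: (G(r) & (q & r))=False G(r)=False r=True (q & r)=False q=False
s_2={p,r,s}: (G(r) & (q & r))=False G(r)=False r=True (q & r)=False q=False
s_3={p,q,r,s}: (G(r) & (q & r))=False G(r)=False r=True (q & r)=True q=True
s_4={r}: (G(r) & (q & r))=False G(r)=False r=True (q & r)=False q=False
s_5={q,r}: (G(r) & (q & r))=False G(r)=False r=True (q & r)=True q=True
s_6={s}: (G(r) & (q & r))=False G(r)=False r=False (q & r)=False q=False
s_7={p,q}: (G(r) & (q & r))=False G(r)=False r=False (q & r)=False q=True
G((G(r) & (q & r))) holds globally = False
First violation at position 0.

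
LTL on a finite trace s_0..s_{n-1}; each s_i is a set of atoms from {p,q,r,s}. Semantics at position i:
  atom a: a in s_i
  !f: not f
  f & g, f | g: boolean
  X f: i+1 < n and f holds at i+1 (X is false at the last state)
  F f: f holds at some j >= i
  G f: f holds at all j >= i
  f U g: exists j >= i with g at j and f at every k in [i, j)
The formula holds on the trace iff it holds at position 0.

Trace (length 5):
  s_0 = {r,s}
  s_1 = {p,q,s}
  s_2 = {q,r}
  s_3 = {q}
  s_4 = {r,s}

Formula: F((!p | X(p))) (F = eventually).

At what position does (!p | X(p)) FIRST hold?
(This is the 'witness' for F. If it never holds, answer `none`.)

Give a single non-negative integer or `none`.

Answer: 0

Derivation:
s_0={r,s}: (!p | X(p))=True !p=True p=False X(p)=True
s_1={p,q,s}: (!p | X(p))=False !p=False p=True X(p)=False
s_2={q,r}: (!p | X(p))=True !p=True p=False X(p)=False
s_3={q}: (!p | X(p))=True !p=True p=False X(p)=False
s_4={r,s}: (!p | X(p))=True !p=True p=False X(p)=False
F((!p | X(p))) holds; first witness at position 0.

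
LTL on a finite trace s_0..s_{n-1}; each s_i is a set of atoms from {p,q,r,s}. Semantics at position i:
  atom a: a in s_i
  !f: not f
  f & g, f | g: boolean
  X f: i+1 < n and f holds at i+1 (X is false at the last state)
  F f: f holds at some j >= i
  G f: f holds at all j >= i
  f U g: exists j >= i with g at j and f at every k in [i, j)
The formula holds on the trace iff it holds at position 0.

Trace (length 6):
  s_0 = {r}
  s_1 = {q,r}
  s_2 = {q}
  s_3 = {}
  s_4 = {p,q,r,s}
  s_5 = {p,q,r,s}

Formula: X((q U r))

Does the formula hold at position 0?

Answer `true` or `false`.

Answer: true

Derivation:
s_0={r}: X((q U r))=True (q U r)=True q=False r=True
s_1={q,r}: X((q U r))=False (q U r)=True q=True r=True
s_2={q}: X((q U r))=False (q U r)=False q=True r=False
s_3={}: X((q U r))=True (q U r)=False q=False r=False
s_4={p,q,r,s}: X((q U r))=True (q U r)=True q=True r=True
s_5={p,q,r,s}: X((q U r))=False (q U r)=True q=True r=True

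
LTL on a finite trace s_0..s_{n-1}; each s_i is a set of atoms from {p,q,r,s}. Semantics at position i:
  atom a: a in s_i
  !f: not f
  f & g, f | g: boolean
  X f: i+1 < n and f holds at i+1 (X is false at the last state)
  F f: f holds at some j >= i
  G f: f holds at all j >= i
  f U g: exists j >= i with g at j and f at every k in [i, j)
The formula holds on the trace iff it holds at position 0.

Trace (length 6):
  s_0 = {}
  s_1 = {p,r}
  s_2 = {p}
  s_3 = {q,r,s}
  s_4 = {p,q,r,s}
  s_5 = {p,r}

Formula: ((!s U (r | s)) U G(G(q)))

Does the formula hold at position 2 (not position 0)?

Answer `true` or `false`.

s_0={}: ((!s U (r | s)) U G(G(q)))=False (!s U (r | s))=True !s=True s=False (r | s)=False r=False G(G(q))=False G(q)=False q=False
s_1={p,r}: ((!s U (r | s)) U G(G(q)))=False (!s U (r | s))=True !s=True s=False (r | s)=True r=True G(G(q))=False G(q)=False q=False
s_2={p}: ((!s U (r | s)) U G(G(q)))=False (!s U (r | s))=True !s=True s=False (r | s)=False r=False G(G(q))=False G(q)=False q=False
s_3={q,r,s}: ((!s U (r | s)) U G(G(q)))=False (!s U (r | s))=True !s=False s=True (r | s)=True r=True G(G(q))=False G(q)=False q=True
s_4={p,q,r,s}: ((!s U (r | s)) U G(G(q)))=False (!s U (r | s))=True !s=False s=True (r | s)=True r=True G(G(q))=False G(q)=False q=True
s_5={p,r}: ((!s U (r | s)) U G(G(q)))=False (!s U (r | s))=True !s=True s=False (r | s)=True r=True G(G(q))=False G(q)=False q=False
Evaluating at position 2: result = False

Answer: false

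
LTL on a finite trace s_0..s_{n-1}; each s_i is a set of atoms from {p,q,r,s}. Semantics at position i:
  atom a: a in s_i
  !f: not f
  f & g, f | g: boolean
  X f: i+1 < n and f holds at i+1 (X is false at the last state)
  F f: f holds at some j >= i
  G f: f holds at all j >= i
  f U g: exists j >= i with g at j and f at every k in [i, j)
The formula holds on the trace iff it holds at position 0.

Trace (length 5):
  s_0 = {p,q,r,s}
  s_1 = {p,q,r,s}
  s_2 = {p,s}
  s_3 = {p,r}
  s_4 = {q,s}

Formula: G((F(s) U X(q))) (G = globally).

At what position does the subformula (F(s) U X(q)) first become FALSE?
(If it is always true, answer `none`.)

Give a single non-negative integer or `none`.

s_0={p,q,r,s}: (F(s) U X(q))=True F(s)=True s=True X(q)=True q=True
s_1={p,q,r,s}: (F(s) U X(q))=True F(s)=True s=True X(q)=False q=True
s_2={p,s}: (F(s) U X(q))=True F(s)=True s=True X(q)=False q=False
s_3={p,r}: (F(s) U X(q))=True F(s)=True s=False X(q)=True q=False
s_4={q,s}: (F(s) U X(q))=False F(s)=True s=True X(q)=False q=True
G((F(s) U X(q))) holds globally = False
First violation at position 4.

Answer: 4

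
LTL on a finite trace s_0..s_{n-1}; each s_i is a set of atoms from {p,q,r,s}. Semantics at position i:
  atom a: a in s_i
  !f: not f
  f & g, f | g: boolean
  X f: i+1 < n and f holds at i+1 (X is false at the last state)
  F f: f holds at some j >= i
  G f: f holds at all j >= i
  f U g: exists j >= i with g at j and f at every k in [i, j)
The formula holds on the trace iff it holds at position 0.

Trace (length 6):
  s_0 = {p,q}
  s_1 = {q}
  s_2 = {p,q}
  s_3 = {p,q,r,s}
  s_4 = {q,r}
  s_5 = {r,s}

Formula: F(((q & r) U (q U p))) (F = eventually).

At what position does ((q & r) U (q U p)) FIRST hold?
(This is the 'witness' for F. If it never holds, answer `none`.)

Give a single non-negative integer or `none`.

Answer: 0

Derivation:
s_0={p,q}: ((q & r) U (q U p))=True (q & r)=False q=True r=False (q U p)=True p=True
s_1={q}: ((q & r) U (q U p))=True (q & r)=False q=True r=False (q U p)=True p=False
s_2={p,q}: ((q & r) U (q U p))=True (q & r)=False q=True r=False (q U p)=True p=True
s_3={p,q,r,s}: ((q & r) U (q U p))=True (q & r)=True q=True r=True (q U p)=True p=True
s_4={q,r}: ((q & r) U (q U p))=False (q & r)=True q=True r=True (q U p)=False p=False
s_5={r,s}: ((q & r) U (q U p))=False (q & r)=False q=False r=True (q U p)=False p=False
F(((q & r) U (q U p))) holds; first witness at position 0.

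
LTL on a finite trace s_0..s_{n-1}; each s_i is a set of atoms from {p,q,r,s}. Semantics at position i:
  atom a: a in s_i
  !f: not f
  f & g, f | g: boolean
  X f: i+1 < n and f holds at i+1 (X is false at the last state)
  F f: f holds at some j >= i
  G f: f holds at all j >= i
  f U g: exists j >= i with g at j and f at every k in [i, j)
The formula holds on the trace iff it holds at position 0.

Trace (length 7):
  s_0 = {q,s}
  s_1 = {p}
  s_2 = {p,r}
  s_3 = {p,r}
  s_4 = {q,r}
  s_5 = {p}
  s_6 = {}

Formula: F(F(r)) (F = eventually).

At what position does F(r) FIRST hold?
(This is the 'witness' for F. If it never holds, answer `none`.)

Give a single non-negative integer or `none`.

s_0={q,s}: F(r)=True r=False
s_1={p}: F(r)=True r=False
s_2={p,r}: F(r)=True r=True
s_3={p,r}: F(r)=True r=True
s_4={q,r}: F(r)=True r=True
s_5={p}: F(r)=False r=False
s_6={}: F(r)=False r=False
F(F(r)) holds; first witness at position 0.

Answer: 0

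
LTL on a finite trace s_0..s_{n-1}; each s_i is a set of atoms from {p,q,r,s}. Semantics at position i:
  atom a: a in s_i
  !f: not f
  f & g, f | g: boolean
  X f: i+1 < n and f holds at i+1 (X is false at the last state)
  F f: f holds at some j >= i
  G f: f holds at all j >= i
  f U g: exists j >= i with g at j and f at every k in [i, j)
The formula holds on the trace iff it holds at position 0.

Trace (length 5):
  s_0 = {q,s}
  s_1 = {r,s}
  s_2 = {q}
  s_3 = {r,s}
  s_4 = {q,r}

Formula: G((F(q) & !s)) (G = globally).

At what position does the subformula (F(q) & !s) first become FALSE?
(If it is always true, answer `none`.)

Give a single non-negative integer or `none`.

s_0={q,s}: (F(q) & !s)=False F(q)=True q=True !s=False s=True
s_1={r,s}: (F(q) & !s)=False F(q)=True q=False !s=False s=True
s_2={q}: (F(q) & !s)=True F(q)=True q=True !s=True s=False
s_3={r,s}: (F(q) & !s)=False F(q)=True q=False !s=False s=True
s_4={q,r}: (F(q) & !s)=True F(q)=True q=True !s=True s=False
G((F(q) & !s)) holds globally = False
First violation at position 0.

Answer: 0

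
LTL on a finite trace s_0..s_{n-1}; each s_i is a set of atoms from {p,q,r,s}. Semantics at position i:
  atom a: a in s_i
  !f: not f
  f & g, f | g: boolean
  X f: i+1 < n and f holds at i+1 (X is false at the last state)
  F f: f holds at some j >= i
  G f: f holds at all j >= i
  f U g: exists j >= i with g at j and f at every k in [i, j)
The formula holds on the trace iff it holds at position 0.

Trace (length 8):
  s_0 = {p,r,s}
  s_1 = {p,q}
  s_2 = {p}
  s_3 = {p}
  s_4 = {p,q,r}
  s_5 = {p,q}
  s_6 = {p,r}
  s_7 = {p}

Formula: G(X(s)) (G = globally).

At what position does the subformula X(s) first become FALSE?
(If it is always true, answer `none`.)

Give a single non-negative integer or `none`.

s_0={p,r,s}: X(s)=False s=True
s_1={p,q}: X(s)=False s=False
s_2={p}: X(s)=False s=False
s_3={p}: X(s)=False s=False
s_4={p,q,r}: X(s)=False s=False
s_5={p,q}: X(s)=False s=False
s_6={p,r}: X(s)=False s=False
s_7={p}: X(s)=False s=False
G(X(s)) holds globally = False
First violation at position 0.

Answer: 0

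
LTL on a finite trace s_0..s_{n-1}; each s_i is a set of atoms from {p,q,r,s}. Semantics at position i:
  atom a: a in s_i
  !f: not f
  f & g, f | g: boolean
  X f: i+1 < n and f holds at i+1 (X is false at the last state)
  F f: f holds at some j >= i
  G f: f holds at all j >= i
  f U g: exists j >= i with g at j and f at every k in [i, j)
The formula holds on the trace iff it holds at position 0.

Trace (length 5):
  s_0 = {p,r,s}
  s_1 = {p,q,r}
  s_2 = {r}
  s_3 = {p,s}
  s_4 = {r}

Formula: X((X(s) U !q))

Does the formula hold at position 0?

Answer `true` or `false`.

Answer: false

Derivation:
s_0={p,r,s}: X((X(s) U !q))=False (X(s) U !q)=True X(s)=False s=True !q=True q=False
s_1={p,q,r}: X((X(s) U !q))=True (X(s) U !q)=False X(s)=False s=False !q=False q=True
s_2={r}: X((X(s) U !q))=True (X(s) U !q)=True X(s)=True s=False !q=True q=False
s_3={p,s}: X((X(s) U !q))=True (X(s) U !q)=True X(s)=False s=True !q=True q=False
s_4={r}: X((X(s) U !q))=False (X(s) U !q)=True X(s)=False s=False !q=True q=False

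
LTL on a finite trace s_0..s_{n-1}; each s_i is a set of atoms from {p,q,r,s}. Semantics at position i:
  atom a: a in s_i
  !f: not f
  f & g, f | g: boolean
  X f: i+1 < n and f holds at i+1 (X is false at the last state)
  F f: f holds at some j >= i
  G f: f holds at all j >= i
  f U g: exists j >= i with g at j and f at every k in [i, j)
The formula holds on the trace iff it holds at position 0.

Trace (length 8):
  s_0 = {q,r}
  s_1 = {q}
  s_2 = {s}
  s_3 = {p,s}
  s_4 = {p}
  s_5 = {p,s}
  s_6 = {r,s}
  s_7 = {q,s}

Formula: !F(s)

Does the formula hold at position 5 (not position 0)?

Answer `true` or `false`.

Answer: false

Derivation:
s_0={q,r}: !F(s)=False F(s)=True s=False
s_1={q}: !F(s)=False F(s)=True s=False
s_2={s}: !F(s)=False F(s)=True s=True
s_3={p,s}: !F(s)=False F(s)=True s=True
s_4={p}: !F(s)=False F(s)=True s=False
s_5={p,s}: !F(s)=False F(s)=True s=True
s_6={r,s}: !F(s)=False F(s)=True s=True
s_7={q,s}: !F(s)=False F(s)=True s=True
Evaluating at position 5: result = False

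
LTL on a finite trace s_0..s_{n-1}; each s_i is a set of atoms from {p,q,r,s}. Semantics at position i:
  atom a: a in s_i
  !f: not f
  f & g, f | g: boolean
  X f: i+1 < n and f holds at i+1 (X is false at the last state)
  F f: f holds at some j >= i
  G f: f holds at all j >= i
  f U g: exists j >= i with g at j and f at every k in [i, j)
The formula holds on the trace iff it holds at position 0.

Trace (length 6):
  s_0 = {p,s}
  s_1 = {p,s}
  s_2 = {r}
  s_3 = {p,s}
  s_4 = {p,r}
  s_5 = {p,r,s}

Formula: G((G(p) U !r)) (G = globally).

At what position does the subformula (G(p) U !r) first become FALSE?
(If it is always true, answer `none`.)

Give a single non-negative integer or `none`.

Answer: 2

Derivation:
s_0={p,s}: (G(p) U !r)=True G(p)=False p=True !r=True r=False
s_1={p,s}: (G(p) U !r)=True G(p)=False p=True !r=True r=False
s_2={r}: (G(p) U !r)=False G(p)=False p=False !r=False r=True
s_3={p,s}: (G(p) U !r)=True G(p)=True p=True !r=True r=False
s_4={p,r}: (G(p) U !r)=False G(p)=True p=True !r=False r=True
s_5={p,r,s}: (G(p) U !r)=False G(p)=True p=True !r=False r=True
G((G(p) U !r)) holds globally = False
First violation at position 2.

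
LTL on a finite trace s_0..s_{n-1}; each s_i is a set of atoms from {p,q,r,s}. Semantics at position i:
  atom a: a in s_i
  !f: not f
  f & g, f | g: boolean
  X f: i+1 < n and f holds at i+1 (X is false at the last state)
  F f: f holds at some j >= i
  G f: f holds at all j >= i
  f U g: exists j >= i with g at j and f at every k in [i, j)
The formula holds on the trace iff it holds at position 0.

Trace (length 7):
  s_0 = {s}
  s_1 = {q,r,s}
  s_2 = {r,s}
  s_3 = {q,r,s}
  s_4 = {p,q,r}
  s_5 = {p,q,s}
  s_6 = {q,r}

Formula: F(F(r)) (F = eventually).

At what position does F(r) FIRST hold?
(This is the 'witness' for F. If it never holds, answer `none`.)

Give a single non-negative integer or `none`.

Answer: 0

Derivation:
s_0={s}: F(r)=True r=False
s_1={q,r,s}: F(r)=True r=True
s_2={r,s}: F(r)=True r=True
s_3={q,r,s}: F(r)=True r=True
s_4={p,q,r}: F(r)=True r=True
s_5={p,q,s}: F(r)=True r=False
s_6={q,r}: F(r)=True r=True
F(F(r)) holds; first witness at position 0.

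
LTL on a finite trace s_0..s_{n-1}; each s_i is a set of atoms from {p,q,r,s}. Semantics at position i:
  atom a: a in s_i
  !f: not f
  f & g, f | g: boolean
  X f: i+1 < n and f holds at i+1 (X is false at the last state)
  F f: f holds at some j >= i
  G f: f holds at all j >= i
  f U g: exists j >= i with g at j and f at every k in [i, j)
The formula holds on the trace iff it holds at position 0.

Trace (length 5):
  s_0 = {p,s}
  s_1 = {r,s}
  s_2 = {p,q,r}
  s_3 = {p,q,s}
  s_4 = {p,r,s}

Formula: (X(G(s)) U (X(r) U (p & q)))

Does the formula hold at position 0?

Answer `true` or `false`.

Answer: true

Derivation:
s_0={p,s}: (X(G(s)) U (X(r) U (p & q)))=True X(G(s))=False G(s)=False s=True (X(r) U (p & q))=True X(r)=True r=False (p & q)=False p=True q=False
s_1={r,s}: (X(G(s)) U (X(r) U (p & q)))=True X(G(s))=False G(s)=False s=True (X(r) U (p & q))=True X(r)=True r=True (p & q)=False p=False q=False
s_2={p,q,r}: (X(G(s)) U (X(r) U (p & q)))=True X(G(s))=True G(s)=False s=False (X(r) U (p & q))=True X(r)=False r=True (p & q)=True p=True q=True
s_3={p,q,s}: (X(G(s)) U (X(r) U (p & q)))=True X(G(s))=True G(s)=True s=True (X(r) U (p & q))=True X(r)=True r=False (p & q)=True p=True q=True
s_4={p,r,s}: (X(G(s)) U (X(r) U (p & q)))=False X(G(s))=False G(s)=True s=True (X(r) U (p & q))=False X(r)=False r=True (p & q)=False p=True q=False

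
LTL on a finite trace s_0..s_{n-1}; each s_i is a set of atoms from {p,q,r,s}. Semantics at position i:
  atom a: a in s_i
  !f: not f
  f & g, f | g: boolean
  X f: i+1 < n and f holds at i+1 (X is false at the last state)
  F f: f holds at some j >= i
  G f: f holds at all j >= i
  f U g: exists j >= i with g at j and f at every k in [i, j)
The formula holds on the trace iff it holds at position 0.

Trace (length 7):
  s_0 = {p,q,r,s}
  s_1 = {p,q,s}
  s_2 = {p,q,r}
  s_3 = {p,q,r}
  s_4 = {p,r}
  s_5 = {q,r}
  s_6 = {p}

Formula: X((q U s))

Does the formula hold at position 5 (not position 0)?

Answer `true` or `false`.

Answer: false

Derivation:
s_0={p,q,r,s}: X((q U s))=True (q U s)=True q=True s=True
s_1={p,q,s}: X((q U s))=False (q U s)=True q=True s=True
s_2={p,q,r}: X((q U s))=False (q U s)=False q=True s=False
s_3={p,q,r}: X((q U s))=False (q U s)=False q=True s=False
s_4={p,r}: X((q U s))=False (q U s)=False q=False s=False
s_5={q,r}: X((q U s))=False (q U s)=False q=True s=False
s_6={p}: X((q U s))=False (q U s)=False q=False s=False
Evaluating at position 5: result = False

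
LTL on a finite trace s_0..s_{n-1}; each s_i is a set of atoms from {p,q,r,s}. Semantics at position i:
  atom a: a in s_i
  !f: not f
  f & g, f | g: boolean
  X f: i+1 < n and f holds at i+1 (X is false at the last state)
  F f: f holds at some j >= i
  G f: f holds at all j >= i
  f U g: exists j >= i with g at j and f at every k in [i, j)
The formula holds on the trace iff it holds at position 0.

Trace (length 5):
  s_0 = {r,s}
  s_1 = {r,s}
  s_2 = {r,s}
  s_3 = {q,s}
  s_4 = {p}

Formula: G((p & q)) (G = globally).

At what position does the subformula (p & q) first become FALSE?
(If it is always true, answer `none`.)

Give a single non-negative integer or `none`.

Answer: 0

Derivation:
s_0={r,s}: (p & q)=False p=False q=False
s_1={r,s}: (p & q)=False p=False q=False
s_2={r,s}: (p & q)=False p=False q=False
s_3={q,s}: (p & q)=False p=False q=True
s_4={p}: (p & q)=False p=True q=False
G((p & q)) holds globally = False
First violation at position 0.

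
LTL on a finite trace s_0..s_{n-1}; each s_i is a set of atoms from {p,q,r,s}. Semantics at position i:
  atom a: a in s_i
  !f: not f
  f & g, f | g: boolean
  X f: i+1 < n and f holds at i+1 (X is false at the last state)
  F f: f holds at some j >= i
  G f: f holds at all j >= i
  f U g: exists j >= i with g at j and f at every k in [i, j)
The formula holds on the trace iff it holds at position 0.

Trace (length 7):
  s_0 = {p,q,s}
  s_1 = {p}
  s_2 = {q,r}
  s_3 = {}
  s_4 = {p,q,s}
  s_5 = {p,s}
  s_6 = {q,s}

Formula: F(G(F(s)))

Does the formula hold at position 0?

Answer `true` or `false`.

s_0={p,q,s}: F(G(F(s)))=True G(F(s))=True F(s)=True s=True
s_1={p}: F(G(F(s)))=True G(F(s))=True F(s)=True s=False
s_2={q,r}: F(G(F(s)))=True G(F(s))=True F(s)=True s=False
s_3={}: F(G(F(s)))=True G(F(s))=True F(s)=True s=False
s_4={p,q,s}: F(G(F(s)))=True G(F(s))=True F(s)=True s=True
s_5={p,s}: F(G(F(s)))=True G(F(s))=True F(s)=True s=True
s_6={q,s}: F(G(F(s)))=True G(F(s))=True F(s)=True s=True

Answer: true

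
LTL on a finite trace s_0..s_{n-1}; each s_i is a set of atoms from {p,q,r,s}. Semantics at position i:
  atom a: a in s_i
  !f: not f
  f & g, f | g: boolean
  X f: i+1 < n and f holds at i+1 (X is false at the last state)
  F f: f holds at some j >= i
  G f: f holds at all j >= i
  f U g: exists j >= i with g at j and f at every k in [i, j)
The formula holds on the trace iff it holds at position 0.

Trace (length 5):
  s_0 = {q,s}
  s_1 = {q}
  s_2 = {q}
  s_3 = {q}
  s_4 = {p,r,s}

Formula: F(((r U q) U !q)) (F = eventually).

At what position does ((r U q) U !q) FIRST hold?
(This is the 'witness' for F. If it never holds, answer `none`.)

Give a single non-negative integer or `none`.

Answer: 0

Derivation:
s_0={q,s}: ((r U q) U !q)=True (r U q)=True r=False q=True !q=False
s_1={q}: ((r U q) U !q)=True (r U q)=True r=False q=True !q=False
s_2={q}: ((r U q) U !q)=True (r U q)=True r=False q=True !q=False
s_3={q}: ((r U q) U !q)=True (r U q)=True r=False q=True !q=False
s_4={p,r,s}: ((r U q) U !q)=True (r U q)=False r=True q=False !q=True
F(((r U q) U !q)) holds; first witness at position 0.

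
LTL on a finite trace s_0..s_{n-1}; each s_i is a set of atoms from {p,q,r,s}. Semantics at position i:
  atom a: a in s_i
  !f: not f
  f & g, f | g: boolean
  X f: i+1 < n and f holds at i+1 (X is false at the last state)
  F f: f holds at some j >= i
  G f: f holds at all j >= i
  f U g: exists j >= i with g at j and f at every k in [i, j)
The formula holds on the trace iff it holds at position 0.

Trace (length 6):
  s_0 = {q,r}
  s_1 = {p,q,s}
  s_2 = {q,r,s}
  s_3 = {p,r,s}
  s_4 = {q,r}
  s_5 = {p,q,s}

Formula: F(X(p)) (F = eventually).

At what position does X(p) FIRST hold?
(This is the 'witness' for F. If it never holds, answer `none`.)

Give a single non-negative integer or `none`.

s_0={q,r}: X(p)=True p=False
s_1={p,q,s}: X(p)=False p=True
s_2={q,r,s}: X(p)=True p=False
s_3={p,r,s}: X(p)=False p=True
s_4={q,r}: X(p)=True p=False
s_5={p,q,s}: X(p)=False p=True
F(X(p)) holds; first witness at position 0.

Answer: 0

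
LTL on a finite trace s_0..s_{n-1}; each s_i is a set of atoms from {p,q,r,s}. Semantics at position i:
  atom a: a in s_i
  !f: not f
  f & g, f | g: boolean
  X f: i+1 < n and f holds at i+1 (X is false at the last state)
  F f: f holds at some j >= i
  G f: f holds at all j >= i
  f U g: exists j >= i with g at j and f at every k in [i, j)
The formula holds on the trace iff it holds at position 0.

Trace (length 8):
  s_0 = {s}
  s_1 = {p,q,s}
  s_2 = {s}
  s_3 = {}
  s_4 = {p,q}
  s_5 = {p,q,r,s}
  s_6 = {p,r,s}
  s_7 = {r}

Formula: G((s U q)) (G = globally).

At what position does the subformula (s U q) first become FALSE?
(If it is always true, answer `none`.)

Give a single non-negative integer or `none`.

Answer: 2

Derivation:
s_0={s}: (s U q)=True s=True q=False
s_1={p,q,s}: (s U q)=True s=True q=True
s_2={s}: (s U q)=False s=True q=False
s_3={}: (s U q)=False s=False q=False
s_4={p,q}: (s U q)=True s=False q=True
s_5={p,q,r,s}: (s U q)=True s=True q=True
s_6={p,r,s}: (s U q)=False s=True q=False
s_7={r}: (s U q)=False s=False q=False
G((s U q)) holds globally = False
First violation at position 2.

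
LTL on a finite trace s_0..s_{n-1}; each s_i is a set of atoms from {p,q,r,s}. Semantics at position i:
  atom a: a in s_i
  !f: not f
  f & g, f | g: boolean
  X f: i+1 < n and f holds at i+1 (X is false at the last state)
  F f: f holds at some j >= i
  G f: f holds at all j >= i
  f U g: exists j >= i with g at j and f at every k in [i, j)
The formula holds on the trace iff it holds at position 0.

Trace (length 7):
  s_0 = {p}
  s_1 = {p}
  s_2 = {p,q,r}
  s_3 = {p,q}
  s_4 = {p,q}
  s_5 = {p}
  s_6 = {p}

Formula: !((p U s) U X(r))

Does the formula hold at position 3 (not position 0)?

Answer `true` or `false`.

s_0={p}: !((p U s) U X(r))=True ((p U s) U X(r))=False (p U s)=False p=True s=False X(r)=False r=False
s_1={p}: !((p U s) U X(r))=False ((p U s) U X(r))=True (p U s)=False p=True s=False X(r)=True r=False
s_2={p,q,r}: !((p U s) U X(r))=True ((p U s) U X(r))=False (p U s)=False p=True s=False X(r)=False r=True
s_3={p,q}: !((p U s) U X(r))=True ((p U s) U X(r))=False (p U s)=False p=True s=False X(r)=False r=False
s_4={p,q}: !((p U s) U X(r))=True ((p U s) U X(r))=False (p U s)=False p=True s=False X(r)=False r=False
s_5={p}: !((p U s) U X(r))=True ((p U s) U X(r))=False (p U s)=False p=True s=False X(r)=False r=False
s_6={p}: !((p U s) U X(r))=True ((p U s) U X(r))=False (p U s)=False p=True s=False X(r)=False r=False
Evaluating at position 3: result = True

Answer: true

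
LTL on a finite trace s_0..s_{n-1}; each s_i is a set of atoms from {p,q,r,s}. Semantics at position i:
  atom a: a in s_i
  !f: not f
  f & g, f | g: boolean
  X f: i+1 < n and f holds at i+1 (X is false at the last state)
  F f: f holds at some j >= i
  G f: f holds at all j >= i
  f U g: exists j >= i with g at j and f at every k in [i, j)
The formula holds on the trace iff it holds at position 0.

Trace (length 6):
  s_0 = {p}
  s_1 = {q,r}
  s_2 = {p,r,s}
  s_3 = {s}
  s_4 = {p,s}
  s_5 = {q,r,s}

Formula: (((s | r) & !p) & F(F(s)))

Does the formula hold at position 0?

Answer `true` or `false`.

Answer: false

Derivation:
s_0={p}: (((s | r) & !p) & F(F(s)))=False ((s | r) & !p)=False (s | r)=False s=False r=False !p=False p=True F(F(s))=True F(s)=True
s_1={q,r}: (((s | r) & !p) & F(F(s)))=True ((s | r) & !p)=True (s | r)=True s=False r=True !p=True p=False F(F(s))=True F(s)=True
s_2={p,r,s}: (((s | r) & !p) & F(F(s)))=False ((s | r) & !p)=False (s | r)=True s=True r=True !p=False p=True F(F(s))=True F(s)=True
s_3={s}: (((s | r) & !p) & F(F(s)))=True ((s | r) & !p)=True (s | r)=True s=True r=False !p=True p=False F(F(s))=True F(s)=True
s_4={p,s}: (((s | r) & !p) & F(F(s)))=False ((s | r) & !p)=False (s | r)=True s=True r=False !p=False p=True F(F(s))=True F(s)=True
s_5={q,r,s}: (((s | r) & !p) & F(F(s)))=True ((s | r) & !p)=True (s | r)=True s=True r=True !p=True p=False F(F(s))=True F(s)=True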